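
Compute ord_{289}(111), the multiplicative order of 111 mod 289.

By Lagrange's theorem, ord_289(111) divides φ(289) = φ(17^2) = 17·(17−1) = 272 = 2^4 · 17.
Divisors of 272: 1, 2, 4, 8, 16, 17, 34, 68, 136, 272.
Test each divisor d:
111^1 ≡ 111 (mod 289)
111^2 ≡ 183 (mod 289)
111^4 ≡ 254 (mod 289)
111^8 ≡ 69 (mod 289)
111^16 ≡ 137 (mod 289)
111^17 ≡ 179 (mod 289)
111^34 ≡ 251 (mod 289)
111^68 ≡ 288 (mod 289)
111^136 ≡ 1 (mod 289) ✓
So ord_289(111) = 136.

136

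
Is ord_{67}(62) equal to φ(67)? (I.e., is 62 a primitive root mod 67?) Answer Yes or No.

φ(67) = 67 − 1 = 66 = 2 · 3 · 11.
It suffices to check that the order of 62 is not a proper divisor of 66: compute 62^(66/q) for q ∈ {2, 3, 11}.
62^33 ≡ 1 (mod 67)  [q = 2: ≡ 1 ✗]
62^22 ≡ 1 (mod 67)  [q = 3: ≡ 1 ✗]
62^6 ≡ 14 (mod 67)  [q = 11: ≢ 1 ✓]
The check at q = 2 fails, so 62 generates a proper subgroup.

No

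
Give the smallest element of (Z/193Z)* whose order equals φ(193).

5

φ(193) = 193 − 1 = 192 = 2^6 · 3.
g is a primitive root iff g^(192/q) ≢ 1 (mod 193) for each prime q ∈ {2, 3}.
g = 2: 2^96 ≡ 1 — hits 1, so not a primitive root.
g = 3: 3^96 ≡ 1 — hits 1, so not a primitive root.
g = 4: 4^96 ≡ 1 — hits 1, so not a primitive root.
g = 5: 5^96 ≡ 192; 5^64 ≡ 84 — none is 1, so 5 is a primitive root.
The smallest primitive root modulo 193 is 5.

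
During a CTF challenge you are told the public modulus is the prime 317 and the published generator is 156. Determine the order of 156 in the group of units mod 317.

By Lagrange's theorem, ord_317(156) divides φ(317) = 317 − 1 = 316 = 2^2 · 79.
Divisors of 316: 1, 2, 4, 79, 158, 316.
Evaluate successive powers at the divisors of 316:
156^1 ≡ 156 (mod 317)
156^2 ≡ 244 (mod 317)
156^4 ≡ 257 (mod 317)
156^79 ≡ 1 (mod 317) ✓
So ord_317(156) = 79.

79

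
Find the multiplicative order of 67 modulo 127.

126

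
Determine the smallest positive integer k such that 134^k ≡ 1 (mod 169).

78

The order of 134 must divide φ(169) = φ(13^2) = 13·(13−1) = 156 = 2^2 · 3 · 13.
Divisors of 156: 1, 2, 3, 4, 6, 12, 13, 26, 39, 52, 78, 156.
Test each divisor d:
134^1 ≡ 134
134^2 ≡ 42
134^3 ≡ 51
134^4 ≡ 74
134^6 ≡ 66
134^12 ≡ 131
134^13 ≡ 147
134^26 ≡ 146
134^39 ≡ 168
134^52 ≡ 22
134^78 ≡ 1
The smallest such exponent is 78, so the order of 134 is 78.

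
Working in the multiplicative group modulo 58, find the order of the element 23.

7

ord(23) | φ(58) = φ(2)·φ(29) = 1·28 = 28 = 2^2 · 7.
Divisors of 28: 1, 2, 4, 7, 14, 28.
Check 23^d mod 58 for each divisor in increasing order:
23^1 ≡ 23 (mod 58)
23^2 ≡ 7 (mod 58)
23^4 ≡ 49 (mod 58)
23^7 ≡ 1 (mod 58) ✓
Hence ord(23) = 7.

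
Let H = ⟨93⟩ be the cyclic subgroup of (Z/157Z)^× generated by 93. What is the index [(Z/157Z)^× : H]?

12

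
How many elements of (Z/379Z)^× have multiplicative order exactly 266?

φ(379) = 379 − 1 = 378 = 2 · 3^3 · 7.
(Z/379Z)^× is cyclic (|G| = 378); a cyclic group of order m has exactly φ(d) elements of each order d | m, and none otherwise.
Here 378 is not a multiple of 266, so there are no elements of order 266.

0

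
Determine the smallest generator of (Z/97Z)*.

5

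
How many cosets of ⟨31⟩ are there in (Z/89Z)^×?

By Lagrange's theorem, ord_89(31) divides φ(89) = 89 − 1 = 88 = 2^3 · 11.
Divisors of 88: 1, 2, 4, 8, 11, 22, 44, 88.
Evaluate successive powers at the divisors of 88:
31^1 ≡ 31
31^2 ≡ 71
31^4 ≡ 57
31^8 ≡ 45
31^11 ≡ 77
31^22 ≡ 55
31^44 ≡ 88
31^88 ≡ 1
So ord_89(31) = 88, hence |⟨31⟩| = 88.
The index is φ(89) / ord(31) = 88 / 88 = 1.

1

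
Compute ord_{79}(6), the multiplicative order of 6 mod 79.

78

By Lagrange's theorem, ord_79(6) divides φ(79) = 79 − 1 = 78 = 2 · 3 · 13.
Divisors of 78: 1, 2, 3, 6, 13, 26, 39, 78.
Compute 6^d (mod 79) for the divisors d until we hit 1:
6^1 ≡ 6
6^2 ≡ 36
6^3 ≡ 58
6^6 ≡ 46
6^13 ≡ 56
6^26 ≡ 55
6^39 ≡ 78
6^78 ≡ 1
The smallest such exponent is 78, so the order of 6 is 78.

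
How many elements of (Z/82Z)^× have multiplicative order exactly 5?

φ(82) = φ(2)·φ(41) = 1·40 = 40 = 2^3 · 5.
In a cyclic group of order 40, there are φ(d) elements of order d for each divisor d of 40, and zero for non-divisors.
5 | 40, and φ(5) = 5 − 1 = 4.

4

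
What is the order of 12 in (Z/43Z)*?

ord(12) | φ(43) = 43 − 1 = 42 = 2 · 3 · 7.
Divisors of 42: 1, 2, 3, 6, 7, 14, 21, 42.
Compute 12^d (mod 43) for the divisors d until we hit 1:
12^1 ≡ 12
12^2 ≡ 15
12^3 ≡ 8
12^6 ≡ 21
12^7 ≡ 37
12^14 ≡ 36
12^21 ≡ 42
12^42 ≡ 1
Hence ord(12) = 42.

42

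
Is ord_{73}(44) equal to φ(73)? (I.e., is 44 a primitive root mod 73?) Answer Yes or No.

Yes

φ(73) = 73 − 1 = 72 = 2^3 · 3^2.
44 is a primitive root mod 73 iff 44^(φ(73)/q) ≢ 1 for every prime q | φ(73), i.e. q ∈ {2, 3}.
44^36 ≡ 72 (mod 73)  [q = 2: ≢ 1 ✓]
44^24 ≡ 64 (mod 73)  [q = 3: ≢ 1 ✓]
All checks pass, so 44 has order 72 and is a primitive root modulo 73.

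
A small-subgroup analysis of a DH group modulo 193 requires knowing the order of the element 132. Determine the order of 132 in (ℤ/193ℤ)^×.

192

By Lagrange's theorem, ord_193(132) divides φ(193) = 193 − 1 = 192 = 2^6 · 3.
Divisors of 192: 1, 2, 3, 4, 6, 8, 12, 16, 24, 32, 48, 64, 96, 192.
Evaluate successive powers at the divisors of 192:
132^1 ≡ 132 (mod 193)
132^2 ≡ 54 (mod 193)
132^3 ≡ 180 (mod 193)
132^4 ≡ 21 (mod 193)
132^6 ≡ 169 (mod 193)
132^8 ≡ 55 (mod 193)
132^12 ≡ 190 (mod 193)
132^16 ≡ 130 (mod 193)
132^24 ≡ 9 (mod 193)
132^32 ≡ 109 (mod 193)
132^48 ≡ 81 (mod 193)
132^64 ≡ 108 (mod 193)
132^96 ≡ 192 (mod 193)
132^192 ≡ 1 (mod 193) ✓
Hence ord(132) = 192.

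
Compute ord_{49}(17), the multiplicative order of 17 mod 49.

42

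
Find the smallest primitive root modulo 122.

7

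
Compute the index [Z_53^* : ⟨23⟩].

Since 23 ∈ (Z/53Z)^×, its order divides φ(53) = 53 − 1 = 52 = 2^2 · 13.
Divisors of 52: 1, 2, 4, 13, 26, 52.
Test each divisor d:
23^1 ≡ 23 (mod 53)
23^2 ≡ 52 (mod 53)
23^4 ≡ 1 (mod 53) ✓
The order of 23 is 4, so the subgroup it generates has 4 elements.
[(Z/53Z)^× : ⟨23⟩] = 52/4 = 13.

13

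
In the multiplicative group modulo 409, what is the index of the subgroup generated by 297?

By Lagrange's theorem, ord_409(297) divides φ(409) = 409 − 1 = 408 = 2^3 · 3 · 17.
Divisors of 408: 1, 2, 3, 4, 6, 8, 12, 17, 24, 34, 51, 68, 102, 136, 204, 408.
Evaluate successive powers at the divisors of 408:
297^1 ≡ 297 (mod 409)
297^2 ≡ 274 (mod 409)
297^3 ≡ 396 (mod 409)
297^4 ≡ 229 (mod 409)
297^6 ≡ 169 (mod 409)
297^8 ≡ 89 (mod 409)
297^12 ≡ 340 (mod 409)
297^17 ≡ 378 (mod 409)
297^24 ≡ 262 (mod 409)
297^34 ≡ 143 (mod 409)
297^51 ≡ 66 (mod 409)
297^68 ≡ 408 (mod 409)
297^102 ≡ 266 (mod 409)
297^136 ≡ 1 (mod 409) ✓
Thus |⟨297⟩| = ord(297) = 136.
[(Z/409Z)^× : ⟨297⟩] = 408/136 = 3.

3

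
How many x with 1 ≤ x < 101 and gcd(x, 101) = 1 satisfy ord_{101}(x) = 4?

φ(101) = 101 − 1 = 100 = 2^2 · 5^2.
Since (Z/101Z)^× is cyclic of order 100, the number of elements of order d is φ(d) when d | 100 and 0 otherwise.
4 = 2^2 divides 100, and φ(4) = 2.

2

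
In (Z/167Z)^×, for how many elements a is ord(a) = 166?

82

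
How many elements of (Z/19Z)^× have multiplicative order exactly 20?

0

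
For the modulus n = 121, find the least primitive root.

φ(121) = φ(11^2) = 11·(11−1) = 110 = 2 · 5 · 11.
g is a primitive root iff g^(110/q) ≢ 1 (mod 121) for each prime q ∈ {2, 5, 11}.
g = 2: 2^55 ≡ 120; 2^22 ≡ 81; 2^10 ≡ 56 — none is 1, so 2 is a primitive root.
Hence the least primitive root of 121 is 2.

2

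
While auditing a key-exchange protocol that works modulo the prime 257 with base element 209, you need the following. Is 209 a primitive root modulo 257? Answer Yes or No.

φ(257) = 257 − 1 = 256 = 2^8.
An element g generates (Z/257Z)^× iff g^(256/q) ≢ 1 (mod 257) for each prime q ∈ {2}.
209^128 ≡ 256 (mod 257)  [q = 2: ≢ 1 ✓]
Every test exponent gives a nontrivial residue, hence 209 generates the full group.

Yes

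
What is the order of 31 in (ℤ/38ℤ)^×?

6

By Lagrange's theorem, ord_38(31) divides φ(38) = φ(2)·φ(19) = 1·18 = 18 = 2 · 3^2.
Divisors of 18: 1, 2, 3, 6, 9, 18.
Evaluate successive powers at the divisors of 18:
31^1 ≡ 31 (mod 38)
31^2 ≡ 11 (mod 38)
31^3 ≡ 37 (mod 38)
31^6 ≡ 1 (mod 38) ✓
The smallest such exponent is 6, so the order of 31 is 6.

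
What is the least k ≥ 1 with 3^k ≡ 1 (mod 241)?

ord(3) | φ(241) = 241 − 1 = 240 = 2^4 · 3 · 5.
Divisors of 240: 1, 2, 3, 4, 5, 6, 8, 10, 12, 15, 16, 20, 24, 30, 40, 48, 60, 80, 120, 240.
Check 3^d mod 241 for each divisor in increasing order:
3^1 ≡ 3 (mod 241)
3^2 ≡ 9 (mod 241)
3^3 ≡ 27 (mod 241)
3^4 ≡ 81 (mod 241)
3^5 ≡ 2 (mod 241)
3^6 ≡ 6 (mod 241)
3^8 ≡ 54 (mod 241)
3^10 ≡ 4 (mod 241)
3^12 ≡ 36 (mod 241)
3^15 ≡ 8 (mod 241)
3^16 ≡ 24 (mod 241)
3^20 ≡ 16 (mod 241)
3^24 ≡ 91 (mod 241)
3^30 ≡ 64 (mod 241)
3^40 ≡ 15 (mod 241)
3^48 ≡ 87 (mod 241)
3^60 ≡ 240 (mod 241)
3^80 ≡ 225 (mod 241)
3^120 ≡ 1 (mod 241) ✓
The smallest such exponent is 120, so the order of 3 is 120.

120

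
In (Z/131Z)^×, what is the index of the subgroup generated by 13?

ord(13) | φ(131) = 131 − 1 = 130 = 2 · 5 · 13.
Divisors of 130: 1, 2, 5, 10, 13, 26, 65, 130.
Evaluate successive powers at the divisors of 130:
13^1 ≡ 13 (mod 131)
13^2 ≡ 38 (mod 131)
13^5 ≡ 39 (mod 131)
13^10 ≡ 80 (mod 131)
13^13 ≡ 89 (mod 131)
13^26 ≡ 61 (mod 131)
13^65 ≡ 1 (mod 131) ✓
The order of 13 is 65, so the subgroup it generates has 65 elements.
The index is φ(131) / ord(13) = 130 / 65 = 2.

2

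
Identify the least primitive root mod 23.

5

φ(23) = 23 − 1 = 22 = 2 · 11.
Test candidates g = 2, 3, … against the prime factors q ∈ {2, 11} of φ(23): g is a generator iff g^(22/q) ≢ 1 for every such q.
g = 2: 2^11 ≡ 1 — hits 1, so not a primitive root.
g = 3: 3^11 ≡ 1 — hits 1, so not a primitive root.
g = 4: 4^11 ≡ 1 — hits 1, so not a primitive root.
g = 5: 5^11 ≡ 22; 5^2 ≡ 2 — none is 1, so 5 is a primitive root.
So 5 is the smallest generator of (Z/23Z)^×.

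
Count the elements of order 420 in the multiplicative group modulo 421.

96

φ(421) = 421 − 1 = 420 = 2^2 · 3 · 5 · 7.
Since (Z/421Z)^× is cyclic of order 420, the number of elements of order d is φ(d) when d | 420 and 0 otherwise.
420 = 2^2 · 3 · 5 · 7 divides 420, and φ(420) = 96.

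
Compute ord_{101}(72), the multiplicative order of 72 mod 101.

ord(72) | φ(101) = 101 − 1 = 100 = 2^2 · 5^2.
Divisors of 100: 1, 2, 4, 5, 10, 20, 25, 50, 100.
Check 72^d mod 101 for each divisor in increasing order:
72^1 ≡ 72 (mod 101)
72^2 ≡ 33 (mod 101)
72^4 ≡ 79 (mod 101)
72^5 ≡ 32 (mod 101)
72^10 ≡ 14 (mod 101)
72^20 ≡ 95 (mod 101)
72^25 ≡ 10 (mod 101)
72^50 ≡ 100 (mod 101)
72^100 ≡ 1 (mod 101) ✓
Therefore the multiplicative order of 72 modulo 101 is 100.

100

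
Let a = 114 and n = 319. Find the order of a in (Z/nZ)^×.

140

By Lagrange's theorem, ord_319(114) divides φ(319) = φ(11·29) = (11−1)·(29−1) = 10·28 = 280 = 2^3 · 5 · 7.
Divisors of 280: 1, 2, 4, 5, 7, 8, 10, 14, 20, 28, 35, 40, 56, 70, 140, 280.
Evaluate successive powers at the divisors of 280:
114^1 ≡ 114 (mod 319)
114^2 ≡ 236 (mod 319)
114^4 ≡ 190 (mod 319)
114^5 ≡ 287 (mod 319)
114^7 ≡ 104 (mod 319)
114^8 ≡ 53 (mod 319)
114^10 ≡ 67 (mod 319)
114^14 ≡ 289 (mod 319)
114^20 ≡ 23 (mod 319)
114^28 ≡ 262 (mod 319)
114^35 ≡ 133 (mod 319)
114^40 ≡ 210 (mod 319)
114^56 ≡ 59 (mod 319)
114^70 ≡ 144 (mod 319)
114^140 ≡ 1 (mod 319) ✓
So ord_319(114) = 140.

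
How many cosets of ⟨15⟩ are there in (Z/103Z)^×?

2

By Lagrange's theorem, ord_103(15) divides φ(103) = 103 − 1 = 102 = 2 · 3 · 17.
Divisors of 102: 1, 2, 3, 6, 17, 34, 51, 102.
Evaluate successive powers at the divisors of 102:
15^1 ≡ 15
15^2 ≡ 19
15^3 ≡ 79
15^6 ≡ 61
15^17 ≡ 46
15^34 ≡ 56
15^51 ≡ 1
So ord_103(15) = 51, hence |⟨15⟩| = 51.
Index = |(Z/103Z)^×| / |⟨15⟩| = 102 / 51 = 2.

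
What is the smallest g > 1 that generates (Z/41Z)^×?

6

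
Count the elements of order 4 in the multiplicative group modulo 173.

2

φ(173) = 173 − 1 = 172 = 2^2 · 43.
Since (Z/173Z)^× is cyclic of order 172, the number of elements of order d is φ(d) when d | 172 and 0 otherwise.
4 = 2^2 divides 172, and φ(4) = 2.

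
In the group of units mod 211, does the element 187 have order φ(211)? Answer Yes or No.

Yes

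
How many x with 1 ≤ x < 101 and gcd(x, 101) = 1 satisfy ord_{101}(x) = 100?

φ(101) = 101 − 1 = 100 = 2^2 · 5^2.
(Z/101Z)^× is cyclic (|G| = 100); a cyclic group of order m has exactly φ(d) elements of each order d | m, and none otherwise.
100 = 2^2 · 5^2 divides 100, and φ(100) = 40.

40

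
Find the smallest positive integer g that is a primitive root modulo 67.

2

φ(67) = 67 − 1 = 66 = 2 · 3 · 11.
Test candidates g = 2, 3, … against the prime factors q ∈ {2, 3, 11} of φ(67): g is a generator iff g^(66/q) ≢ 1 for every such q.
g = 2: 2^33 ≡ 66; 2^22 ≡ 37; 2^6 ≡ 64 — none is 1, so 2 is a primitive root.
Hence the least primitive root of 67 is 2.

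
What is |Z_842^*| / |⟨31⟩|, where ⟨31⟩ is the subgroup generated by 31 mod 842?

4

The order of 31 must divide φ(842) = φ(2)·φ(421) = 1·420 = 420 = 2^2 · 3 · 5 · 7.
Divisors of 420: 1, 2, 3, 4, 5, 6, 7, 10, 12, 14, 15, 20, 21, 28, 30, 35, 42, 60, 70, 84, 105, 140, 210, 420.
Evaluate successive powers at the divisors of 420:
31^1 ≡ 31 (mod 842)
31^2 ≡ 119 (mod 842)
31^3 ≡ 321 (mod 842)
31^4 ≡ 689 (mod 842)
31^5 ≡ 309 (mod 842)
31^6 ≡ 317 (mod 842)
31^7 ≡ 565 (mod 842)
31^10 ≡ 335 (mod 842)
31^12 ≡ 291 (mod 842)
31^14 ≡ 107 (mod 842)
31^15 ≡ 791 (mod 842)
31^20 ≡ 239 (mod 842)
31^21 ≡ 673 (mod 842)
31^28 ≡ 503 (mod 842)
31^30 ≡ 75 (mod 842)
31^35 ≡ 441 (mod 842)
31^42 ≡ 775 (mod 842)
31^60 ≡ 573 (mod 842)
31^70 ≡ 821 (mod 842)
31^84 ≡ 279 (mod 842)
31^105 ≡ 1 (mod 842) ✓
Thus |⟨31⟩| = ord(31) = 105.
Index = |(Z/842Z)^×| / |⟨31⟩| = 420 / 105 = 4.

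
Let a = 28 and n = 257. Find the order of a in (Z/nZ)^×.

Since 28 ∈ (Z/257Z)^×, its order divides φ(257) = 257 − 1 = 256 = 2^8.
Divisors of 256: 1, 2, 4, 8, 16, 32, 64, 128, 256.
Test each divisor d:
28^1 ≡ 28
28^2 ≡ 13
28^4 ≡ 169
28^8 ≡ 34
28^16 ≡ 128
28^32 ≡ 193
28^64 ≡ 241
28^128 ≡ 256
28^256 ≡ 1
Therefore the multiplicative order of 28 modulo 257 is 256.

256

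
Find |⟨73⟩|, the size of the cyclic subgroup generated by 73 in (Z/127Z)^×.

Since 73 ∈ (Z/127Z)^×, its order divides φ(127) = 127 − 1 = 126 = 2 · 3^2 · 7.
Divisors of 126: 1, 2, 3, 6, 7, 9, 14, 18, 21, 42, 63, 126.
Check 73^d mod 127 for each divisor in increasing order:
73^1 ≡ 73 (mod 127)
73^2 ≡ 122 (mod 127)
73^3 ≡ 16 (mod 127)
73^6 ≡ 2 (mod 127)
73^7 ≡ 19 (mod 127)
73^9 ≡ 32 (mod 127)
73^14 ≡ 107 (mod 127)
73^18 ≡ 8 (mod 127)
73^21 ≡ 1 (mod 127) ✓
The smallest such exponent is 21, so the order of 73 is 21.

21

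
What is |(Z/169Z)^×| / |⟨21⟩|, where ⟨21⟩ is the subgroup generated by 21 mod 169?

3

Since 21 ∈ (Z/169Z)^×, its order divides φ(169) = φ(13^2) = 13·(13−1) = 156 = 2^2 · 3 · 13.
Divisors of 156: 1, 2, 3, 4, 6, 12, 13, 26, 39, 52, 78, 156.
Check 21^d mod 169 for each divisor in increasing order:
21^1 ≡ 21 (mod 169)
21^2 ≡ 103 (mod 169)
21^3 ≡ 135 (mod 169)
21^4 ≡ 131 (mod 169)
21^6 ≡ 142 (mod 169)
21^12 ≡ 53 (mod 169)
21^13 ≡ 99 (mod 169)
21^26 ≡ 168 (mod 169)
21^39 ≡ 70 (mod 169)
21^52 ≡ 1 (mod 169) ✓
Thus |⟨21⟩| = ord(21) = 52.
[(Z/169Z)^× : ⟨21⟩] = 156/52 = 3.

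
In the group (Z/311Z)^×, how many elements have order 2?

φ(311) = 311 − 1 = 310 = 2 · 5 · 31.
In a cyclic group of order 310, there are φ(d) elements of order d for each divisor d of 310, and zero for non-divisors.
2 | 310, and φ(2) = 2 − 1 = 1.

1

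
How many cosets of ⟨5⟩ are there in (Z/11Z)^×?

The order of 5 must divide φ(11) = 11 − 1 = 10 = 2 · 5.
Divisors of 10: 1, 2, 5, 10.
Compute 5^d (mod 11) for the divisors d until we hit 1:
5^1 ≡ 5
5^2 ≡ 3
5^5 ≡ 1
So ord_11(5) = 5, hence |⟨5⟩| = 5.
[(Z/11Z)^× : ⟨5⟩] = 10/5 = 2.

2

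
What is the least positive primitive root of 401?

3

φ(401) = 401 − 1 = 400 = 2^4 · 5^2.
g is a primitive root iff g^(400/q) ≢ 1 (mod 401) for each prime q ∈ {2, 5}.
g = 2: 2^200 ≡ 1 — hits 1, so not a primitive root.
g = 3: 3^200 ≡ 400; 3^80 ≡ 72 — none is 1, so 3 is a primitive root.
Hence the least primitive root of 401 is 3.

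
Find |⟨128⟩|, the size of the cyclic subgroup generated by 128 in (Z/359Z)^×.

The order of 128 must divide φ(359) = 359 − 1 = 358 = 2 · 179.
Divisors of 358: 1, 2, 179, 358.
Evaluate successive powers at the divisors of 358:
128^1 ≡ 128 (mod 359)
128^2 ≡ 229 (mod 359)
128^179 ≡ 1 (mod 359) ✓
Therefore the multiplicative order of 128 modulo 359 is 179.

179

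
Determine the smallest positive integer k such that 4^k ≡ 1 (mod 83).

41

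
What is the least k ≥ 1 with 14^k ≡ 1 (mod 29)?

28

By Lagrange's theorem, ord_29(14) divides φ(29) = 29 − 1 = 28 = 2^2 · 7.
Divisors of 28: 1, 2, 4, 7, 14, 28.
Check 14^d mod 29 for each divisor in increasing order:
14^1 ≡ 14
14^2 ≡ 22
14^4 ≡ 20
14^7 ≡ 12
14^14 ≡ 28
14^28 ≡ 1
Therefore the multiplicative order of 14 modulo 29 is 28.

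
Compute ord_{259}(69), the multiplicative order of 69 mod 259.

The order of 69 must divide φ(259) = φ(7·37) = (7−1)·(37−1) = 6·36 = 216 = 2^3 · 3^3.
Divisors of 216: 1, 2, 3, 4, 6, 8, 9, 12, 18, 24, 27, 36, 54, 72, 108, 216.
Evaluate successive powers at the divisors of 216:
69^1 ≡ 69
69^2 ≡ 99
69^3 ≡ 97
69^4 ≡ 218
69^6 ≡ 85
69^8 ≡ 127
69^9 ≡ 216
69^12 ≡ 232
69^18 ≡ 36
69^24 ≡ 211
69^27 ≡ 6
69^36 ≡ 1
The smallest such exponent is 36, so the order of 69 is 36.

36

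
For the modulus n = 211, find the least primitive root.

φ(211) = 211 − 1 = 210 = 2 · 3 · 5 · 7.
g is a primitive root iff g^(210/q) ≢ 1 (mod 211) for each prime q ∈ {2, 3, 5, 7}.
g = 2: 2^105 ≡ 210; 2^70 ≡ 196; 2^42 ≡ 107; 2^30 ≡ 171 — none is 1, so 2 is a primitive root.
So 2 is the smallest generator of (Z/211Z)^×.

2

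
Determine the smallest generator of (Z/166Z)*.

φ(166) = φ(2)·φ(83) = 1·82 = 82 = 2 · 41.
g is a primitive root iff g^(82/q) ≢ 1 (mod 166) for each prime q ∈ {2, 41}.
g = 2: gcd(2, 166) = 2 > 1, not a unit — skip.
g = 3: 3^41 ≡ 1 — hits 1, so not a primitive root.
g = 4: gcd(4, 166) = 2 > 1, not a unit — skip.
g = 5: 5^41 ≡ 165; 5^2 ≡ 25 — none is 1, so 5 is a primitive root.
So 5 is the smallest generator of (Z/166Z)^×.

5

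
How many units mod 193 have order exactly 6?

2

φ(193) = 193 − 1 = 192 = 2^6 · 3.
In a cyclic group of order 192, there are φ(d) elements of order d for each divisor d of 192, and zero for non-divisors.
6 = 2 · 3 divides 192, and φ(6) = 2.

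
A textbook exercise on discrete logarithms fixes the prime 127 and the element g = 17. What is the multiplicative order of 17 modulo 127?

The order of 17 must divide φ(127) = 127 − 1 = 126 = 2 · 3^2 · 7.
Divisors of 126: 1, 2, 3, 6, 7, 9, 14, 18, 21, 42, 63, 126.
Test each divisor d:
17^1 ≡ 17 (mod 127)
17^2 ≡ 35 (mod 127)
17^3 ≡ 87 (mod 127)
17^6 ≡ 76 (mod 127)
17^7 ≡ 22 (mod 127)
17^9 ≡ 8 (mod 127)
17^14 ≡ 103 (mod 127)
17^18 ≡ 64 (mod 127)
17^21 ≡ 107 (mod 127)
17^42 ≡ 19 (mod 127)
17^63 ≡ 1 (mod 127) ✓
The smallest such exponent is 63, so the order of 17 is 63.

63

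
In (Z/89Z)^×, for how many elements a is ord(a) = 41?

0

φ(89) = 89 − 1 = 88 = 2^3 · 11.
In a cyclic group of order 88, there are φ(d) elements of order d for each divisor d of 88, and zero for non-divisors.
Here 88 is not a multiple of 41, so there are no elements of order 41.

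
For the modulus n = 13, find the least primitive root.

φ(13) = 13 − 1 = 12 = 2^2 · 3.
Test candidates g = 2, 3, … against the prime factors q ∈ {2, 3} of φ(13): g is a generator iff g^(12/q) ≢ 1 for every such q.
g = 2: 2^6 ≡ 12; 2^4 ≡ 3 — none is 1, so 2 is a primitive root.
Hence the least primitive root of 13 is 2.

2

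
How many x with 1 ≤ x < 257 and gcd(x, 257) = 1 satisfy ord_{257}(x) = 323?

φ(257) = 257 − 1 = 256 = 2^8.
In a cyclic group of order 256, there are φ(d) elements of order d for each divisor d of 256, and zero for non-divisors.
Since 323 ∤ 256, the count is 0.

0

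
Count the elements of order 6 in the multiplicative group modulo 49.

φ(49) = φ(7^2) = 7·(7−1) = 42 = 2 · 3 · 7.
In a cyclic group of order 42, there are φ(d) elements of order d for each divisor d of 42, and zero for non-divisors.
6 = 2 · 3 divides 42, and φ(6) = 2.

2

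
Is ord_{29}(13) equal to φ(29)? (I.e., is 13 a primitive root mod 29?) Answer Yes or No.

No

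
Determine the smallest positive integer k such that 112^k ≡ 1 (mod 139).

23

By Lagrange's theorem, ord_139(112) divides φ(139) = 139 − 1 = 138 = 2 · 3 · 23.
Divisors of 138: 1, 2, 3, 6, 23, 46, 69, 138.
Evaluate successive powers at the divisors of 138:
112^1 ≡ 112
112^2 ≡ 34
112^3 ≡ 55
112^6 ≡ 106
112^23 ≡ 1
So ord_139(112) = 23.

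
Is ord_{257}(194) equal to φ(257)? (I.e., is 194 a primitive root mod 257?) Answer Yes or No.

Yes

φ(257) = 257 − 1 = 256 = 2^8.
An element g generates (Z/257Z)^× iff g^(256/q) ≢ 1 (mod 257) for each prime q ∈ {2}.
194^128 ≡ 256 (mod 257)  [q = 2: ≢ 1 ✓]
Every test exponent gives a nontrivial residue, hence 194 generates the full group.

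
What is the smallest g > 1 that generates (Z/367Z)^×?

6

φ(367) = 367 − 1 = 366 = 2 · 3 · 61.
Test candidates g = 2, 3, … against the prime factors q ∈ {2, 3, 61} of φ(367): g is a generator iff g^(366/q) ≢ 1 for every such q.
g = 2: 2^183 ≡ 1 — hits 1, so not a primitive root.
g = 3: 3^183 ≡ 366; 3^122 ≡ 1 — hits 1, so not a primitive root.
g = 4: 4^183 ≡ 1 — hits 1, so not a primitive root.
g = 5: 5^183 ≡ 366; 5^122 ≡ 1 — hits 1, so not a primitive root.
g = 6: 6^183 ≡ 366; 6^122 ≡ 283; 6^6 ≡ 47 — none is 1, so 6 is a primitive root.
The smallest primitive root modulo 367 is 6.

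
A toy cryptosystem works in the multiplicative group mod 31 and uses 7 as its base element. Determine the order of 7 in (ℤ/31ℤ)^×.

15

ord(7) | φ(31) = 31 − 1 = 30 = 2 · 3 · 5.
Divisors of 30: 1, 2, 3, 5, 6, 10, 15, 30.
Evaluate successive powers at the divisors of 30:
7^1 ≡ 7 (mod 31)
7^2 ≡ 18 (mod 31)
7^3 ≡ 2 (mod 31)
7^5 ≡ 5 (mod 31)
7^6 ≡ 4 (mod 31)
7^10 ≡ 25 (mod 31)
7^15 ≡ 1 (mod 31) ✓
So ord_31(7) = 15.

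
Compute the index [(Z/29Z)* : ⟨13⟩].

2

Since 13 ∈ (Z/29Z)^×, its order divides φ(29) = 29 − 1 = 28 = 2^2 · 7.
Divisors of 28: 1, 2, 4, 7, 14, 28.
Test each divisor d:
13^1 ≡ 13
13^2 ≡ 24
13^4 ≡ 25
13^7 ≡ 28
13^14 ≡ 1
So ord_29(13) = 14, hence |⟨13⟩| = 14.
The index is φ(29) / ord(13) = 28 / 14 = 2.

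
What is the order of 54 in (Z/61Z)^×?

ord(54) | φ(61) = 61 − 1 = 60 = 2^2 · 3 · 5.
Divisors of 60: 1, 2, 3, 4, 5, 6, 10, 12, 15, 20, 30, 60.
Check 54^d mod 61 for each divisor in increasing order:
54^1 ≡ 54
54^2 ≡ 49
54^3 ≡ 23
54^4 ≡ 22
54^5 ≡ 29
54^6 ≡ 41
54^10 ≡ 48
54^12 ≡ 34
54^15 ≡ 50
54^20 ≡ 47
54^30 ≡ 60
54^60 ≡ 1
The smallest such exponent is 60, so the order of 54 is 60.

60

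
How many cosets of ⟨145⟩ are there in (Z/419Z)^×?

2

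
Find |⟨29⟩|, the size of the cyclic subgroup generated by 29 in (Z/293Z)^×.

ord(29) | φ(293) = 293 − 1 = 292 = 2^2 · 73.
Divisors of 292: 1, 2, 4, 73, 146, 292.
Compute 29^d (mod 293) for the divisors d until we hit 1:
29^1 ≡ 29
29^2 ≡ 255
29^4 ≡ 272
29^73 ≡ 138
29^146 ≡ 292
29^292 ≡ 1
Hence ord(29) = 292.

292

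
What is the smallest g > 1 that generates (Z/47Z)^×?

5

φ(47) = 47 − 1 = 46 = 2 · 23.
g is a primitive root iff g^(46/q) ≢ 1 (mod 47) for each prime q ∈ {2, 23}.
g = 2: 2^23 ≡ 1 — hits 1, so not a primitive root.
g = 3: 3^23 ≡ 1 — hits 1, so not a primitive root.
g = 4: 4^23 ≡ 1 — hits 1, so not a primitive root.
g = 5: 5^23 ≡ 46; 5^2 ≡ 25 — none is 1, so 5 is a primitive root.
So 5 is the smallest generator of (Z/47Z)^×.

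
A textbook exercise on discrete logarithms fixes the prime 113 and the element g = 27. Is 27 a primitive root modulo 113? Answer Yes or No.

Yes

φ(113) = 113 − 1 = 112 = 2^4 · 7.
An element g generates (Z/113Z)^× iff g^(112/q) ≢ 1 (mod 113) for each prime q ∈ {2, 7}.
27^56 ≡ 112 (mod 113)  [q = 2: ≢ 1 ✓]
27^16 ≡ 16 (mod 113)  [q = 7: ≢ 1 ✓]
All checks pass, so 27 has order 112 and is a primitive root modulo 113.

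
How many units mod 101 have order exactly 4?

2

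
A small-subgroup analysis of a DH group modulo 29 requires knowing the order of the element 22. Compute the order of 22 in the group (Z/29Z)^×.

14

ord(22) | φ(29) = 29 − 1 = 28 = 2^2 · 7.
Divisors of 28: 1, 2, 4, 7, 14, 28.
Evaluate successive powers at the divisors of 28:
22^1 ≡ 22 (mod 29)
22^2 ≡ 20 (mod 29)
22^4 ≡ 23 (mod 29)
22^7 ≡ 28 (mod 29)
22^14 ≡ 1 (mod 29) ✓
So ord_29(22) = 14.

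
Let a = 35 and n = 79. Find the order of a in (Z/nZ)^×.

78

Since 35 ∈ (Z/79Z)^×, its order divides φ(79) = 79 − 1 = 78 = 2 · 3 · 13.
Divisors of 78: 1, 2, 3, 6, 13, 26, 39, 78.
Check 35^d mod 79 for each divisor in increasing order:
35^1 ≡ 35
35^2 ≡ 40
35^3 ≡ 57
35^6 ≡ 10
35^13 ≡ 24
35^26 ≡ 23
35^39 ≡ 78
35^78 ≡ 1
The smallest such exponent is 78, so the order of 35 is 78.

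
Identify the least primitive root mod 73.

φ(73) = 73 − 1 = 72 = 2^3 · 3^2.
g is a primitive root iff g^(72/q) ≢ 1 (mod 73) for each prime q ∈ {2, 3}.
g = 2: 2^36 ≡ 1 — hits 1, so not a primitive root.
g = 3: 3^36 ≡ 1 — hits 1, so not a primitive root.
g = 4: 4^36 ≡ 1 — hits 1, so not a primitive root.
g = 5: 5^36 ≡ 72; 5^24 ≡ 8 — none is 1, so 5 is a primitive root.
Hence the least primitive root of 73 is 5.

5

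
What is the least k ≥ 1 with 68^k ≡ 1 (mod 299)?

By Lagrange's theorem, ord_299(68) divides φ(299) = φ(13·23) = (13−1)·(23−1) = 12·22 = 264 = 2^3 · 3 · 11.
Divisors of 264: 1, 2, 3, 4, 6, 8, 11, 12, 22, 24, 33, 44, 66, 88, 132, 264.
Compute 68^d (mod 299) for the divisors d until we hit 1:
68^1 ≡ 68
68^2 ≡ 139
68^3 ≡ 183
68^4 ≡ 185
68^6 ≡ 1
So ord_299(68) = 6.

6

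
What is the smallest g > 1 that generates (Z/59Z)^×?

φ(59) = 59 − 1 = 58 = 2 · 29.
Test candidates g = 2, 3, … against the prime factors q ∈ {2, 29} of φ(59): g is a generator iff g^(58/q) ≢ 1 for every such q.
g = 2: 2^29 ≡ 58; 2^2 ≡ 4 — none is 1, so 2 is a primitive root.
Hence the least primitive root of 59 is 2.

2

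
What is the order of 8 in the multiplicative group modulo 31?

The order of 8 must divide φ(31) = 31 − 1 = 30 = 2 · 3 · 5.
Divisors of 30: 1, 2, 3, 5, 6, 10, 15, 30.
Test each divisor d:
8^1 ≡ 8 (mod 31)
8^2 ≡ 2 (mod 31)
8^3 ≡ 16 (mod 31)
8^5 ≡ 1 (mod 31) ✓
Hence ord(8) = 5.

5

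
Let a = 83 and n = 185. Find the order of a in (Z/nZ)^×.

ord(83) | φ(185) = φ(5·37) = (5−1)·(37−1) = 4·36 = 144 = 2^4 · 3^2.
Divisors of 144: 1, 2, 3, 4, 6, 8, 9, 12, 16, 18, 24, 36, 48, 72, 144.
Evaluate successive powers at the divisors of 144:
83^1 ≡ 83 (mod 185)
83^2 ≡ 44 (mod 185)
83^3 ≡ 137 (mod 185)
83^4 ≡ 86 (mod 185)
83^6 ≡ 84 (mod 185)
83^8 ≡ 181 (mod 185)
83^9 ≡ 38 (mod 185)
83^12 ≡ 26 (mod 185)
83^16 ≡ 16 (mod 185)
83^18 ≡ 149 (mod 185)
83^24 ≡ 121 (mod 185)
83^36 ≡ 1 (mod 185) ✓
The smallest such exponent is 36, so the order of 83 is 36.

36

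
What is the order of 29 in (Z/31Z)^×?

10

By Lagrange's theorem, ord_31(29) divides φ(31) = 31 − 1 = 30 = 2 · 3 · 5.
Divisors of 30: 1, 2, 3, 5, 6, 10, 15, 30.
Compute 29^d (mod 31) for the divisors d until we hit 1:
29^1 ≡ 29 (mod 31)
29^2 ≡ 4 (mod 31)
29^3 ≡ 23 (mod 31)
29^5 ≡ 30 (mod 31)
29^6 ≡ 2 (mod 31)
29^10 ≡ 1 (mod 31) ✓
The smallest such exponent is 10, so the order of 29 is 10.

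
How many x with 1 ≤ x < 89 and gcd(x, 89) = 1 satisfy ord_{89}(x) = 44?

20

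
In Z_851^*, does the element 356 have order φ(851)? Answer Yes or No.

851 = 23 · 37 is a product of two distinct odd primes, so (Z/851Z)^× ≅ (Z/23Z)^× × (Z/37Z)^× is not cyclic.
No primitive root modulo 851 exists; in particular 356 is not one.

No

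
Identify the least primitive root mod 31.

3

φ(31) = 31 − 1 = 30 = 2 · 3 · 5.
Test candidates g = 2, 3, … against the prime factors q ∈ {2, 3, 5} of φ(31): g is a generator iff g^(30/q) ≢ 1 for every such q.
g = 2: 2^15 ≡ 1 — hits 1, so not a primitive root.
g = 3: 3^15 ≡ 30; 3^10 ≡ 25; 3^6 ≡ 16 — none is 1, so 3 is a primitive root.
The smallest primitive root modulo 31 is 3.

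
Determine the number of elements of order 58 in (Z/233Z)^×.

28

φ(233) = 233 − 1 = 232 = 2^3 · 29.
Since (Z/233Z)^× is cyclic of order 232, the number of elements of order d is φ(d) when d | 232 and 0 otherwise.
58 = 2 · 29 divides 232, and φ(58) = 28.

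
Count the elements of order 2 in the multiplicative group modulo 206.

1

φ(206) = φ(2)·φ(103) = 1·102 = 102 = 2 · 3 · 17.
Since (Z/206Z)^× is cyclic of order 102, the number of elements of order d is φ(d) when d | 102 and 0 otherwise.
2 | 102, and φ(2) = 2 − 1 = 1.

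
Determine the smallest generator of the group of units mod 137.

φ(137) = 137 − 1 = 136 = 2^3 · 17.
Test candidates g = 2, 3, … against the prime factors q ∈ {2, 17} of φ(137): g is a generator iff g^(136/q) ≢ 1 for every such q.
g = 2: 2^68 ≡ 1 — hits 1, so not a primitive root.
g = 3: 3^68 ≡ 136; 3^8 ≡ 122 — none is 1, so 3 is a primitive root.
Hence the least primitive root of 137 is 3.

3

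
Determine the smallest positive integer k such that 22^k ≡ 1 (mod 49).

ord(22) | φ(49) = φ(7^2) = 7·(7−1) = 42 = 2 · 3 · 7.
Divisors of 42: 1, 2, 3, 6, 7, 14, 21, 42.
Evaluate successive powers at the divisors of 42:
22^1 ≡ 22 (mod 49)
22^2 ≡ 43 (mod 49)
22^3 ≡ 15 (mod 49)
22^6 ≡ 29 (mod 49)
22^7 ≡ 1 (mod 49) ✓
So ord_49(22) = 7.

7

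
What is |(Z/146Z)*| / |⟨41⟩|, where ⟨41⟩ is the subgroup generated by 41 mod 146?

The order of 41 must divide φ(146) = φ(2)·φ(73) = 1·72 = 72 = 2^3 · 3^2.
Divisors of 72: 1, 2, 3, 4, 6, 8, 9, 12, 18, 24, 36, 72.
Check 41^d mod 146 for each divisor in increasing order:
41^1 ≡ 41 (mod 146)
41^2 ≡ 75 (mod 146)
41^3 ≡ 9 (mod 146)
41^4 ≡ 77 (mod 146)
41^6 ≡ 81 (mod 146)
41^8 ≡ 89 (mod 146)
41^9 ≡ 145 (mod 146)
41^12 ≡ 137 (mod 146)
41^18 ≡ 1 (mod 146) ✓
Thus |⟨41⟩| = ord(41) = 18.
Index = |(Z/146Z)^×| / |⟨41⟩| = 72 / 18 = 4.

4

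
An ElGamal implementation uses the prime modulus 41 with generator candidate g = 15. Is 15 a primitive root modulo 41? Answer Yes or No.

Yes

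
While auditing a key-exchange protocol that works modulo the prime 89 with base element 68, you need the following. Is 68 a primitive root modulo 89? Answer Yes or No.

No

φ(89) = 89 − 1 = 88 = 2^3 · 11.
It suffices to check that the order of 68 is not a proper divisor of 88: compute 68^(88/q) for q ∈ {2, 11}.
68^44 ≡ 1 (mod 89)  [q = 2: ≡ 1 ✗]
68^8 ≡ 78 (mod 89)  [q = 11: ≢ 1 ✓]
Since 68^44 ≡ 1, the order of 68 divides 44 < 88, so 68 is not a primitive root.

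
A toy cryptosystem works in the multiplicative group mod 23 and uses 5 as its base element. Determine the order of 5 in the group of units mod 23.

22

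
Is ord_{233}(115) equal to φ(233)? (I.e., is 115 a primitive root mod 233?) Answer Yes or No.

φ(233) = 233 − 1 = 232 = 2^3 · 29.
An element g generates (Z/233Z)^× iff g^(232/q) ≢ 1 (mod 233) for each prime q ∈ {2, 29}.
115^116 ≡ 232 (mod 233)  [q = 2: ≢ 1 ✓]
115^8 ≡ 32 (mod 233)  [q = 29: ≢ 1 ✓]
None equal 1, so ord_233(115) = 232: 115 is a primitive root.

Yes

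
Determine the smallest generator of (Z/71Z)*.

7

φ(71) = 71 − 1 = 70 = 2 · 5 · 7.
Test candidates g = 2, 3, … against the prime factors q ∈ {2, 5, 7} of φ(71): g is a generator iff g^(70/q) ≢ 1 for every such q.
g = 2: 2^35 ≡ 1 — hits 1, so not a primitive root.
g = 3: 3^35 ≡ 1 — hits 1, so not a primitive root.
g = 4: 4^35 ≡ 1 — hits 1, so not a primitive root.
g = 5: 5^35 ≡ 1 — hits 1, so not a primitive root.
g = 6: 6^35 ≡ 1 — hits 1, so not a primitive root.
g = 7: 7^35 ≡ 70; 7^14 ≡ 54; 7^10 ≡ 45 — none is 1, so 7 is a primitive root.
So 7 is the smallest generator of (Z/71Z)^×.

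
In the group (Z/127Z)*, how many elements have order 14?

φ(127) = 127 − 1 = 126 = 2 · 3^2 · 7.
(Z/127Z)^× is cyclic (|G| = 126); a cyclic group of order m has exactly φ(d) elements of each order d | m, and none otherwise.
14 = 2 · 7 divides 126, and φ(14) = 6.

6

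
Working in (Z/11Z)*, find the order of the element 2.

By Lagrange's theorem, ord_11(2) divides φ(11) = 11 − 1 = 10 = 2 · 5.
Divisors of 10: 1, 2, 5, 10.
Compute 2^d (mod 11) for the divisors d until we hit 1:
2^1 ≡ 2
2^2 ≡ 4
2^5 ≡ 10
2^10 ≡ 1
Therefore the multiplicative order of 2 modulo 11 is 10.

10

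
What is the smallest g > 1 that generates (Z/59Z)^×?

2

φ(59) = 59 − 1 = 58 = 2 · 29.
Test candidates g = 2, 3, … against the prime factors q ∈ {2, 29} of φ(59): g is a generator iff g^(58/q) ≢ 1 for every such q.
g = 2: 2^29 ≡ 58; 2^2 ≡ 4 — none is 1, so 2 is a primitive root.
The smallest primitive root modulo 59 is 2.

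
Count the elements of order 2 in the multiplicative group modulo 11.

φ(11) = 11 − 1 = 10 = 2 · 5.
In a cyclic group of order 10, there are φ(d) elements of order d for each divisor d of 10, and zero for non-divisors.
2 | 10, and φ(2) = 2 − 1 = 1.

1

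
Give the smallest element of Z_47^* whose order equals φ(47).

5

φ(47) = 47 − 1 = 46 = 2 · 23.
Test candidates g = 2, 3, … against the prime factors q ∈ {2, 23} of φ(47): g is a generator iff g^(46/q) ≢ 1 for every such q.
g = 2: 2^23 ≡ 1 — hits 1, so not a primitive root.
g = 3: 3^23 ≡ 1 — hits 1, so not a primitive root.
g = 4: 4^23 ≡ 1 — hits 1, so not a primitive root.
g = 5: 5^23 ≡ 46; 5^2 ≡ 25 — none is 1, so 5 is a primitive root.
So 5 is the smallest generator of (Z/47Z)^×.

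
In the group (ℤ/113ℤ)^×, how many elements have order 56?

24

φ(113) = 113 − 1 = 112 = 2^4 · 7.
In a cyclic group of order 112, there are φ(d) elements of order d for each divisor d of 112, and zero for non-divisors.
56 = 2^3 · 7 divides 112, and φ(56) = 24.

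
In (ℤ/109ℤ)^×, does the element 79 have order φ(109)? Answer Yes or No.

Yes

φ(109) = 109 − 1 = 108 = 2^2 · 3^3.
79 is a primitive root mod 109 iff 79^(φ(109)/q) ≢ 1 for every prime q | φ(109), i.e. q ∈ {2, 3}.
79^54 ≡ 108 (mod 109)  [q = 2: ≢ 1 ✓]
79^36 ≡ 45 (mod 109)  [q = 3: ≢ 1 ✓]
Every test exponent gives a nontrivial residue, hence 79 generates the full group.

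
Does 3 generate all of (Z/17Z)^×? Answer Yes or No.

φ(17) = 17 − 1 = 16 = 2^4.
An element g generates (Z/17Z)^× iff g^(16/q) ≢ 1 (mod 17) for each prime q ∈ {2}.
3^8 ≡ 16 (mod 17)  [q = 2: ≢ 1 ✓]
None equal 1, so ord_17(3) = 16: 3 is a primitive root.

Yes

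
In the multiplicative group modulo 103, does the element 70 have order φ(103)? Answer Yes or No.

Yes

φ(103) = 103 − 1 = 102 = 2 · 3 · 17.
An element g generates (Z/103Z)^× iff g^(102/q) ≢ 1 (mod 103) for each prime q ∈ {2, 3, 17}.
70^51 ≡ 102 (mod 103)  [q = 2: ≢ 1 ✓]
70^34 ≡ 56 (mod 103)  [q = 3: ≢ 1 ✓]
70^6 ≡ 100 (mod 103)  [q = 17: ≢ 1 ✓]
None equal 1, so ord_103(70) = 102: 70 is a primitive root.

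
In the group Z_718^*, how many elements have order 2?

1

φ(718) = φ(2)·φ(359) = 1·358 = 358 = 2 · 179.
Since (Z/718Z)^× is cyclic of order 358, the number of elements of order d is φ(d) when d | 358 and 0 otherwise.
2 | 358, and φ(2) = 2 − 1 = 1.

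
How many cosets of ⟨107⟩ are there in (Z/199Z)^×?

The order of 107 must divide φ(199) = 199 − 1 = 198 = 2 · 3^2 · 11.
Divisors of 198: 1, 2, 3, 6, 9, 11, 18, 22, 33, 66, 99, 198.
Evaluate successive powers at the divisors of 198:
107^1 ≡ 107
107^2 ≡ 106
107^3 ≡ 198
107^6 ≡ 1
The order of 107 is 6, so the subgroup it generates has 6 elements.
Index = |(Z/199Z)^×| / |⟨107⟩| = 198 / 6 = 33.

33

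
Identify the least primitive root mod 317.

2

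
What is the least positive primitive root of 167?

5

φ(167) = 167 − 1 = 166 = 2 · 83.
Test candidates g = 2, 3, … against the prime factors q ∈ {2, 83} of φ(167): g is a generator iff g^(166/q) ≢ 1 for every such q.
g = 2: 2^83 ≡ 1 — hits 1, so not a primitive root.
g = 3: 3^83 ≡ 1 — hits 1, so not a primitive root.
g = 4: 4^83 ≡ 1 — hits 1, so not a primitive root.
g = 5: 5^83 ≡ 166; 5^2 ≡ 25 — none is 1, so 5 is a primitive root.
The smallest primitive root modulo 167 is 5.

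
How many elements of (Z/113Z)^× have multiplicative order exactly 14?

6

φ(113) = 113 − 1 = 112 = 2^4 · 7.
(Z/113Z)^× is cyclic (|G| = 112); a cyclic group of order m has exactly φ(d) elements of each order d | m, and none otherwise.
14 = 2 · 7 divides 112, and φ(14) = 6.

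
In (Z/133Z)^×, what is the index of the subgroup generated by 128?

6

The order of 128 must divide φ(133) = φ(7·19) = (7−1)·(19−1) = 6·18 = 108 = 2^2 · 3^3.
Divisors of 108: 1, 2, 3, 4, 6, 9, 12, 18, 27, 36, 54, 108.
Compute 128^d (mod 133) for the divisors d until we hit 1:
128^1 ≡ 128 (mod 133)
128^2 ≡ 25 (mod 133)
128^3 ≡ 8 (mod 133)
128^4 ≡ 93 (mod 133)
128^6 ≡ 64 (mod 133)
128^9 ≡ 113 (mod 133)
128^12 ≡ 106 (mod 133)
128^18 ≡ 1 (mod 133) ✓
The order of 128 is 18, so the subgroup it generates has 18 elements.
Index = |(Z/133Z)^×| / |⟨128⟩| = 108 / 18 = 6.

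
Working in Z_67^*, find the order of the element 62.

11

Since 62 ∈ (Z/67Z)^×, its order divides φ(67) = 67 − 1 = 66 = 2 · 3 · 11.
Divisors of 66: 1, 2, 3, 6, 11, 22, 33, 66.
Test each divisor d:
62^1 ≡ 62 (mod 67)
62^2 ≡ 25 (mod 67)
62^3 ≡ 9 (mod 67)
62^6 ≡ 14 (mod 67)
62^11 ≡ 1 (mod 67) ✓
Therefore the multiplicative order of 62 modulo 67 is 11.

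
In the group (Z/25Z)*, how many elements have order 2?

1

φ(25) = φ(5^2) = 5·(5−1) = 20 = 2^2 · 5.
In a cyclic group of order 20, there are φ(d) elements of order d for each divisor d of 20, and zero for non-divisors.
2 | 20, and φ(2) = 2 − 1 = 1.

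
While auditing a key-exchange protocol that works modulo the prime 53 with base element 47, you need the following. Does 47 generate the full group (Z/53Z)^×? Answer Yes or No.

No

φ(53) = 53 − 1 = 52 = 2^2 · 13.
47 is a primitive root mod 53 iff 47^(φ(53)/q) ≢ 1 for every prime q | φ(53), i.e. q ∈ {2, 13}.
47^26 ≡ 1 (mod 53)  [q = 2: ≡ 1 ✗]
47^4 ≡ 24 (mod 53)  [q = 13: ≢ 1 ✓]
Since 47^26 ≡ 1, the order of 47 divides 26 < 52, so 47 is not a primitive root.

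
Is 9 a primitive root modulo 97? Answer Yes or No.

φ(97) = 97 − 1 = 96 = 2^5 · 3.
9 is a primitive root mod 97 iff 9^(φ(97)/q) ≢ 1 for every prime q | φ(97), i.e. q ∈ {2, 3}.
9^48 ≡ 1 (mod 97)  [q = 2: ≡ 1 ✗]
9^32 ≡ 61 (mod 97)  [q = 3: ≢ 1 ✓]
9^48 ≡ 1 shows ord(9) | 48, strictly less than φ(97); not a primitive root.

No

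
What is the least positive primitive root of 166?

5

φ(166) = φ(2)·φ(83) = 1·82 = 82 = 2 · 41.
g is a primitive root iff g^(82/q) ≢ 1 (mod 166) for each prime q ∈ {2, 41}.
g = 2: gcd(2, 166) = 2 > 1, not a unit — skip.
g = 3: 3^41 ≡ 1 — hits 1, so not a primitive root.
g = 4: gcd(4, 166) = 2 > 1, not a unit — skip.
g = 5: 5^41 ≡ 165; 5^2 ≡ 25 — none is 1, so 5 is a primitive root.
Hence the least primitive root of 166 is 5.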